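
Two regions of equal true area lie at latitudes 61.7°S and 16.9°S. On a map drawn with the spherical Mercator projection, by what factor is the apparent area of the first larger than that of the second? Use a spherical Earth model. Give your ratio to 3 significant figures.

Mercator areal scale is sec²φ.
At 61.7°: sec²(61.7°) = 1/0.4741² = 4.449.
At 16.9°: sec²(16.9°) = 1/0.9568² = 1.092.
Ratio = 4.449/1.092 = cos²(16.9°)/cos²(61.7°) ≈ 4.07.

4.07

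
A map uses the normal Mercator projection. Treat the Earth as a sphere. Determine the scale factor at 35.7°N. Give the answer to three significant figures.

1.23

Mercator is conformal, so the point scale is isotropic: h = k = sec φ = 1/cos φ.
k = 1/cos 35.7° = 1/0.8121 = 1.231.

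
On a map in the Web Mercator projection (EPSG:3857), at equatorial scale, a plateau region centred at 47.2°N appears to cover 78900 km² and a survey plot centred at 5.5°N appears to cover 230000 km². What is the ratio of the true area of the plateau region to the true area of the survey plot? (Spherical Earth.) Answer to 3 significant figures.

0.160

On Mercator the areal scale is sec²φ, so true area = apparent × cos²φ.
True area of plateau region: 78900 × cos²(47.2°) = 78900 × 0.4616 = 36420 km².
True area of survey plot: 230000 × cos²(5.5°) = 230000 × 0.9908 = 227900 km².
Ratio = 36420 / 227900 ≈ 0.160.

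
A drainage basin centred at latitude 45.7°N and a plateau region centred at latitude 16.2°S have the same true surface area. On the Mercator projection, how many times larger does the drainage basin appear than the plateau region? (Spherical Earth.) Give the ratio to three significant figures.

1.89

Mercator areal scale is sec²φ.
At 45.7°: sec²(45.7°) = 1/0.6984² = 2.050.
At 16.2°: sec²(16.2°) = 1/0.9603² = 1.084.
Ratio = 2.050/1.084 = cos²(16.2°)/cos²(45.7°) ≈ 1.89.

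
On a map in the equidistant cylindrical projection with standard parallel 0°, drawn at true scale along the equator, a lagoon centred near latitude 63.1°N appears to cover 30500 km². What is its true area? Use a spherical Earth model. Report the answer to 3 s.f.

13800 km²

Plate carrée maps x = Rλ, y = Rφ. The meridian scale is h = 1 and the parallel scale is k = 1/cos φ = sec φ.
Areal scale = h·k = 1 × sec φ; at 63.1°, h = 1.000, k = 2.210, so h·k = 2.210.
True area = apparent / (areal scale) = 30500 / 2.210 ≈ 13800 km².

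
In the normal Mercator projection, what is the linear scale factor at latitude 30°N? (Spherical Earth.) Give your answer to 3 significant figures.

For Mercator, h = k = sec φ (a conformal cylindrical projection has a single point scale, 1/cos φ).
k = 1/cos 30° = 1/0.8660 = 1.155.

1.15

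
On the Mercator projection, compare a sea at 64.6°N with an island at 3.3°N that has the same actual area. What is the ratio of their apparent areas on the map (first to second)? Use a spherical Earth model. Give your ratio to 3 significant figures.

5.42

On Mercator, area is exaggerated by sec²φ = 1/cos²φ.
At 64.6°: sec²(64.6°) = 1/0.4289² = 5.435.
At 3.3°: sec²(3.3°) = 1/0.9983² = 1.003.
Ratio = 5.435/1.003 = cos²(3.3°)/cos²(64.6°) ≈ 5.42.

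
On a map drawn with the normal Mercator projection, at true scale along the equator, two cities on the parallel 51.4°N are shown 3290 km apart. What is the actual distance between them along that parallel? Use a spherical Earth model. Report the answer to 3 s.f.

2050 km

The Mercator projection is conformal; its linear scale factor is the same in every direction and equals sec φ = 1/cos φ.
Along the parallel at 51.4°, map distances are exaggerated by k = sec 51.4° = 1.603.
True distance = 3290 / 1.603 = 3290 × cos 51.4° ≈ 2050 km.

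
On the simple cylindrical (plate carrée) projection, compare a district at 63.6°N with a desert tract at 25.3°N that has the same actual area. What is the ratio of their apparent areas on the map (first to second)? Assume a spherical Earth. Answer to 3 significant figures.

For the equirectangular projection with φ₀ = 0 (plate carrée), h = 1 along meridians and k = sec φ along parallels.
Areal scale at 63.6°: h·k = 1.000 × 2.249 = 2.249.
Areal scale at 25.3°: h·k = 1.000 × 1.106 = 1.106.
Ratio = 2.249/1.106 ≈ 2.03.

2.03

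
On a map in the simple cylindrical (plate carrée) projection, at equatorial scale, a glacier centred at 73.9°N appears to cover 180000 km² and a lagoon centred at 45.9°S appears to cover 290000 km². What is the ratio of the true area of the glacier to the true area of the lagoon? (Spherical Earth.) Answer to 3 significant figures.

0.247

Plate carrée has h = 1 and k = sec φ, giving areal scale sec φ; true area = (apparent area) · cos φ.
True area of glacier: 180000 × cos(73.9°) = 180000 × 0.2773 = 49920 km².
True area of lagoon: 290000 × cos(45.9°) = 290000 × 0.6959 = 201800 km².
Ratio = 49920 / 201800 ≈ 0.247.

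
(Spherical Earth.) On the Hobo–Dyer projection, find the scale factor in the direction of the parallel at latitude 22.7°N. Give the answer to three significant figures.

0.860

The Hobo–Dyer projection is cylindrical equal-area with φ₀ = 37.5°. For cylindrical equal-area with standard parallel φ₀, h = cos φ / cos φ₀ and k = cos φ₀ / cos φ, so h·k = 1.
k = cos 37.5° / cos 22.7° = 0.7934/0.9225 = 0.8600.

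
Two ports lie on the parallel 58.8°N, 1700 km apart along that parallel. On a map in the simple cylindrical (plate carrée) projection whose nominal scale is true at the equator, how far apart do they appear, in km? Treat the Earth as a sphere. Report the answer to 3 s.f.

For the equirectangular projection with φ₀ = 0 (plate carrée), h = 1 along meridians and k = sec φ along parallels.
Along the parallel, k = sec 58.8° = 1/0.5180 = 1.930.
Map distance = 1700 × 1.930 ≈ 3280 km.

3280 km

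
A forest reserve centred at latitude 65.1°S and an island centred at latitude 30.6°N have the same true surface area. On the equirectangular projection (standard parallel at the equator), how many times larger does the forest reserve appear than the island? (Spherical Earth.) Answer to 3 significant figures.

In the plate carrée (x = Rλ, y = Rφ), meridians are true-scale (h = 1) and parallels are stretched by k = sec φ.
Areal scale at 65.1°: h·k = 1.000 × 2.375 = 2.375.
Areal scale at 30.6°: h·k = 1.000 × 1.162 = 1.162.
Ratio = 2.375/1.162 ≈ 2.04.

2.04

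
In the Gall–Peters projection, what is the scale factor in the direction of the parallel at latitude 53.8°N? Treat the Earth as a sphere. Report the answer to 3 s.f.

1.20

The Gall–Peters projection is cylindrical equal-area with φ₀ = 45°. A cylindrical equal-area projection with standard parallel φ₀ has meridian scale h = cos φ / cos φ₀ and parallel scale k = cos φ₀ / cos φ (so areas are preserved, h·k = 1).
k = cos 45° / cos 53.8° = 0.7071/0.5906 = 1.197.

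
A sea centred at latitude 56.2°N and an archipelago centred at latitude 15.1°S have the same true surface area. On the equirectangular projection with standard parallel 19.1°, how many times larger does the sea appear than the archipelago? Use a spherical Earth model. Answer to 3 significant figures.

With standard parallel φ₀ = 19.1°, the equirectangular projection gives x = Rλ cos φ₀, y = Rφ, so h = 1 and k = cos 19.1° / cos φ.
Areal scale at 56.2°: h·k = 1.000 × 1.699 = 1.699.
Areal scale at 15.1°: h·k = 1.000 × 0.9787 = 0.9787.
Ratio = 1.699/0.9787 ≈ 1.74.

1.74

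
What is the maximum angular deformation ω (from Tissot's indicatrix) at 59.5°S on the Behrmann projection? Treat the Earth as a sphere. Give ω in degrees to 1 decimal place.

58.5°

Behrmann is a cylindrical equal-area projection with standard parallels at ±30°. A cylindrical equal-area projection with standard parallel φ₀ has meridian scale h = cos φ / cos φ₀ and parallel scale k = cos φ₀ / cos φ (so areas are preserved, h·k = 1).
At 59.5°: h = 0.5861, k = 1.706; principal scales a = 1.706, b = 0.5861.
sin(ω/2) = (a − b)/(a + b) = 1.120/2.292 = 0.4887, so ω = 2 arcsin(0.4887) ≈ 58.5°.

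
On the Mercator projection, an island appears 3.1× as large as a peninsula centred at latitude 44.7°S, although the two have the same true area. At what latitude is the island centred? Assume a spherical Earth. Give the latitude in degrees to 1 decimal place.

On Mercator, (apparent₁)/(apparent₂) = sec²φ₁ / sec²φ₂ when true areas are equal.
cos²φ₂ / cos²φ₁ = 3.1  ⇒  cos φ₁ = cos 44.7° / √3.1 = 0.7108/1.761 = 0.4037.
φ₁ = arccos(0.4037) ≈ 66.2°.

66.2°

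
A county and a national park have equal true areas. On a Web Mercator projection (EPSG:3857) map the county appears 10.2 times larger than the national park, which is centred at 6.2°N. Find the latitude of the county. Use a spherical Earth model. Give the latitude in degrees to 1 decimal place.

71.9°

For equal true areas on Mercator, apparent areas scale as sec²φ, so the ratio is cos²φ₂ / cos²φ₁.
cos²φ₂ / cos²φ₁ = 10.2  ⇒  cos φ₁ = cos 6.2° / √10.2 = 0.9942/3.194 = 0.3113.
φ₁ = arccos(0.3113) ≈ 71.9°.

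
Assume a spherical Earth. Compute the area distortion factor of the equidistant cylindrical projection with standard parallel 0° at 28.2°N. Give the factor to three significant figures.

Plate carrée maps x = Rλ, y = Rφ. The meridian scale is h = 1 and the parallel scale is k = 1/cos φ = sec φ.
Areal scale = h·k = 1 × sec φ; at 28.2°, h = 1.000, k = 1.135, so h·k = 1.135.

1.13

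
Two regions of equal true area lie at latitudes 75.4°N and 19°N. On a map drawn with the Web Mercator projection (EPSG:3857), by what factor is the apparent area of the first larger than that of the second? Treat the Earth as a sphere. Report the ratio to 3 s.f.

On Mercator, area is exaggerated by sec²φ = 1/cos²φ.
At 75.4°: sec²(75.4°) = 1/0.2521² = 15.74.
At 19°: sec²(19°) = 1/0.9455² = 1.119.
Ratio = 15.74/1.119 = cos²(19°)/cos²(75.4°) ≈ 14.1.

14.1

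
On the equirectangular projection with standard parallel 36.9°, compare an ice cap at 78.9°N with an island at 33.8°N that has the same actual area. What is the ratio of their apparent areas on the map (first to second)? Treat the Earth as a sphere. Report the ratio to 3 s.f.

4.32

With standard parallel φ₀ = 36.9°, the equirectangular projection gives x = Rλ cos φ₀, y = Rφ, so h = 1 and k = cos 36.9° / cos φ.
Areal scale at 78.9°: h·k = 1.000 × 4.154 = 4.154.
Areal scale at 33.8°: h·k = 1.000 × 0.9623 = 0.9623.
Ratio = 4.154/0.9623 ≈ 4.32.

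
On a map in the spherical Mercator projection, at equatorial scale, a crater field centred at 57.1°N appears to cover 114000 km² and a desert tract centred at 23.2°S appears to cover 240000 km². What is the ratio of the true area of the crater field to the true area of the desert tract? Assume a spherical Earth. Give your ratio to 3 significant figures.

0.166

Since Mercator area scale is 1/cos²φ, the true area equals the apparent area multiplied by cos²φ.
True area of crater field: 114000 × cos²(57.1°) = 114000 × 0.2950 = 33630 km².
True area of desert tract: 240000 × cos²(23.2°) = 240000 × 0.8448 = 202800 km².
Ratio = 33630 / 202800 ≈ 0.166.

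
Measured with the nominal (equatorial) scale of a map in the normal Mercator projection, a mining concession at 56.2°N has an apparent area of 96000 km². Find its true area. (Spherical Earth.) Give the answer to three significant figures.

29700 km²

The Mercator projection is conformal; its linear scale factor is the same in every direction and equals sec φ = 1/cos φ.
Areal scale = k² = sec²φ = 1/cos²(56.2°) = 1/0.5563² = 3.231.
True area = apparent / (areal scale) = 96000 / 3.231 ≈ 29700 km².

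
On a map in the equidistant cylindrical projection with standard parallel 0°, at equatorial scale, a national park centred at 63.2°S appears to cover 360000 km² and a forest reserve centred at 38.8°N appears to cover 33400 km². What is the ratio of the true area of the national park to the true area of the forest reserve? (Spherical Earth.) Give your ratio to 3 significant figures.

6.24

Plate carrée has h = 1 and k = sec φ, giving areal scale sec φ; true area = (apparent area) · cos φ.
True area of national park: 360000 × cos(63.2°) = 360000 × 0.4509 = 162300 km².
True area of forest reserve: 33400 × cos(38.8°) = 33400 × 0.7793 = 26030 km².
Ratio = 162300 / 26030 ≈ 6.24.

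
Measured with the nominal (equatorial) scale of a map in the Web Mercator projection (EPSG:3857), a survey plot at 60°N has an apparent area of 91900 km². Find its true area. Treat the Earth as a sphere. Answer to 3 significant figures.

For Mercator, h = k = sec φ (a conformal cylindrical projection has a single point scale, 1/cos φ).
Areal scale = k² = sec²φ = 1/cos²(60°) = 1/0.5000² = 4.000.
True area = apparent / (areal scale) = 91900 / 4.000 ≈ 23000 km².

23000 km²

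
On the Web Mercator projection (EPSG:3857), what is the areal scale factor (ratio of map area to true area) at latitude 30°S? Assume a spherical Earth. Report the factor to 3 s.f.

For Mercator, h = k = sec φ (a conformal cylindrical projection has a single point scale, 1/cos φ).
Areal scale = k² = sec²φ = 1/cos²(30°) = 1/0.8660² = 1.333.

1.33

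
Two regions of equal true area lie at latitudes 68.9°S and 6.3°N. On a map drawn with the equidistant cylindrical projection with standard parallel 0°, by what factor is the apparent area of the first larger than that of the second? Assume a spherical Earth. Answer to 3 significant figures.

2.76

For the equirectangular projection with φ₀ = 0 (plate carrée), h = 1 along meridians and k = sec φ along parallels.
Areal scale at 68.9°: h·k = 1.000 × 2.778 = 2.778.
Areal scale at 6.3°: h·k = 1.000 × 1.006 = 1.006.
Ratio = 2.778/1.006 ≈ 2.76.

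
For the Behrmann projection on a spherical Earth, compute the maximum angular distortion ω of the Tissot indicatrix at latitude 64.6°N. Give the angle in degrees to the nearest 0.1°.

Behrmann is a cylindrical equal-area projection with standard parallels at ±30°. For cylindrical equal-area with standard parallel φ₀, h = cos φ / cos φ₀ and k = cos φ₀ / cos φ, so h·k = 1.
At 64.6°: h = 0.4953, k = 2.019; principal scales a = 2.019, b = 0.4953.
sin(ω/2) = (a − b)/(a + b) = 1.524/2.514 = 0.6060, so ω = 2 arcsin(0.6060) ≈ 74.6°.

74.6°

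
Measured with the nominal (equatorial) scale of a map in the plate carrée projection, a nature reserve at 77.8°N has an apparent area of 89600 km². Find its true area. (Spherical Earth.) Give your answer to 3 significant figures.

For the equirectangular projection with φ₀ = 0 (plate carrée), h = 1 along meridians and k = sec φ along parallels.
Areal scale = h·k = 1 × sec φ; at 77.8°, h = 1.000, k = 4.732, so h·k = 4.732.
True area = apparent / (areal scale) = 89600 / 4.732 ≈ 18900 km².

18900 km²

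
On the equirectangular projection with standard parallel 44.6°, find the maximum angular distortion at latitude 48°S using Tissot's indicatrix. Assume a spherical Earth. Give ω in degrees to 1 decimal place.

3.6°

The equidistant cylindrical projection with φ₀ = 44.6° has h = 1 (meridians true) and k = cos φ₀ / cos φ along parallels.
At 48°: h = 1.000, k = 1.064; principal scales a = 1.064, b = 1.000.
sin(ω/2) = (a − b)/(a + b) = 0.06411/2.064 = 0.03106, so ω = 2 arcsin(0.03106) ≈ 3.6°.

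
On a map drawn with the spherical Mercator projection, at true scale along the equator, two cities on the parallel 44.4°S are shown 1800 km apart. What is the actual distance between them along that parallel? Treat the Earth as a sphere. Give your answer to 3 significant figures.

1290 km

The Mercator projection is conformal; its linear scale factor is the same in every direction and equals sec φ = 1/cos φ.
Along the parallel at 44.4°, map distances are exaggerated by k = sec 44.4° = 1.400.
True distance = 1800 / 1.400 = 1800 × cos 44.4° ≈ 1290 km.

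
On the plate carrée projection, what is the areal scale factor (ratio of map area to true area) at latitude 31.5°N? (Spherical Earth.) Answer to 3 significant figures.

1.17

In the plate carrée (x = Rλ, y = Rφ), meridians are true-scale (h = 1) and parallels are stretched by k = sec φ.
Areal scale = h·k = 1 × sec φ; at 31.5°, h = 1.000, k = 1.173, so h·k = 1.173.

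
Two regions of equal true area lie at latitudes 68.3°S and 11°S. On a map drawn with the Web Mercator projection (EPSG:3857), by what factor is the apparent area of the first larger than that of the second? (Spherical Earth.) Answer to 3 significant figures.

7.05

Mercator is conformal with k = sec φ, so areal scale = k² = sec²φ.
At 68.3°: sec²(68.3°) = 1/0.3697² = 7.315.
At 11°: sec²(11°) = 1/0.9816² = 1.038.
Ratio = 7.315/1.038 = cos²(11°)/cos²(68.3°) ≈ 7.05.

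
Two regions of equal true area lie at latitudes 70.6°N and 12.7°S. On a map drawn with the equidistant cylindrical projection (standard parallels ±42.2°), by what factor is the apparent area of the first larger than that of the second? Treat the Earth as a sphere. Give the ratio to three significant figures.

In the equirectangular projection with standard parallel φ₀ = 42.2° (x = Rλ cos φ₀, y = Rφ), meridians are true-scale (h = 1) and the parallel scale is k = cos φ₀ / cos φ.
Areal scale at 70.6°: h·k = 1.000 × 2.230 = 2.230.
Areal scale at 12.7°: h·k = 1.000 × 0.7594 = 0.7594.
Ratio = 2.230/0.7594 ≈ 2.94.

2.94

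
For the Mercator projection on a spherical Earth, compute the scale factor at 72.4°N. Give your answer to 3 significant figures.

For Mercator, h = k = sec φ (a conformal cylindrical projection has a single point scale, 1/cos φ).
k = 1/cos 72.4° = 1/0.3024 = 3.307.

3.31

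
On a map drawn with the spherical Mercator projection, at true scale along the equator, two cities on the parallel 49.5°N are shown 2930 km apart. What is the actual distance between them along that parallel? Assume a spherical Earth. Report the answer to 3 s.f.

For Mercator, h = k = sec φ (a conformal cylindrical projection has a single point scale, 1/cos φ).
Along the parallel at 49.5°, map distances are exaggerated by k = sec 49.5° = 1.540.
True distance = 2930 / 1.540 = 2930 × cos 49.5° ≈ 1900 km.

1900 km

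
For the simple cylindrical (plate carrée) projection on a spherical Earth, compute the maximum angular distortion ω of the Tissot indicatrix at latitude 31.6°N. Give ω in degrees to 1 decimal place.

For the equirectangular projection with φ₀ = 0 (plate carrée), h = 1 along meridians and k = sec φ along parallels.
At 31.6°: h = 1.000, k = 1.174; principal scales a = 1.174, b = 1.000.
sin(ω/2) = (a − b)/(a + b) = 0.1741/2.174 = 0.08007, so ω = 2 arcsin(0.08007) ≈ 9.2°.

9.2°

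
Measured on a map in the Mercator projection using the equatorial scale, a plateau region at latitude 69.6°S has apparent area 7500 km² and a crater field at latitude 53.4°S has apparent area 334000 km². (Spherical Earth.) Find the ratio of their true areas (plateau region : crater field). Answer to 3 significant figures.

0.00768

On Mercator the areal scale is sec²φ, so true area = apparent × cos²φ.
True area of plateau region: 7500 × cos²(69.6°) = 7500 × 0.1215 = 911.3 km².
True area of crater field: 334000 × cos²(53.4°) = 334000 × 0.3555 = 118700 km².
Ratio = 911.3 / 118700 ≈ 0.00768.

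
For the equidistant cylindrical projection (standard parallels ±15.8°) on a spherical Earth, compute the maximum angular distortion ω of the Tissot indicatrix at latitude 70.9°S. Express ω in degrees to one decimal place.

In the equirectangular projection with standard parallel φ₀ = 15.8° (x = Rλ cos φ₀, y = Rφ), meridians are true-scale (h = 1) and the parallel scale is k = cos φ₀ / cos φ.
At 70.9°: h = 1.000, k = 2.941; principal scales a = 2.941, b = 1.000.
sin(ω/2) = (a − b)/(a + b) = 1.941/3.941 = 0.4925, so ω = 2 arcsin(0.4925) ≈ 59.0°.

59.0°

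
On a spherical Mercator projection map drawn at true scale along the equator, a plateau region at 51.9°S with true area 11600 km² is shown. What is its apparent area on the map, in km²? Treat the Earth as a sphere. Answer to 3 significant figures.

30500 km²

Mercator is conformal, so the point scale is isotropic: h = k = sec φ = 1/cos φ.
Areal scale = k² = sec²φ = 1/cos²(51.9°) = 1/0.6170² = 2.627.
Apparent area = 11600 × 2.627 ≈ 30500 km².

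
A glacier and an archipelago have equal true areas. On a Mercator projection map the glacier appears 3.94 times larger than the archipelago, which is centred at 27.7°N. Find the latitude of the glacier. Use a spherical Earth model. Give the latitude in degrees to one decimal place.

For equal true areas on Mercator, apparent areas scale as sec²φ, so the ratio is cos²φ₂ / cos²φ₁.
cos²φ₂ / cos²φ₁ = 3.94  ⇒  cos φ₁ = cos 27.7° / √3.94 = 0.8854/1.985 = 0.4461.
φ₁ = arccos(0.4461) ≈ 63.5°.

63.5°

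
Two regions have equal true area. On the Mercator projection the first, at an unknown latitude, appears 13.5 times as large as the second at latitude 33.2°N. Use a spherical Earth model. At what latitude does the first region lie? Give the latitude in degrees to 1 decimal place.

On Mercator, (apparent₁)/(apparent₂) = sec²φ₁ / sec²φ₂ when true areas are equal.
cos²φ₂ / cos²φ₁ = 13.5  ⇒  cos φ₁ = cos 33.2° / √13.5 = 0.8368/3.674 = 0.2277.
φ₁ = arccos(0.2277) ≈ 76.8°.

76.8°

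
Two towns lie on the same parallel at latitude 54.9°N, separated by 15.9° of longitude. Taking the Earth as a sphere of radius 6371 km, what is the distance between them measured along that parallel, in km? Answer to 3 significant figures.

1020 km

Arc length along a parallel = R cos φ · Δλ (with Δλ in radians).
= 6371 × cos 54.9° × (15.9° × π/180) = 6371 × 0.5750 × 0.2775 ≈ 1020 km.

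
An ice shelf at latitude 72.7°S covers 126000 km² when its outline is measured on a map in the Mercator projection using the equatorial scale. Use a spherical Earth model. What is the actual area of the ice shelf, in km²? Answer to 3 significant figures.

11100 km²

For Mercator, h = k = sec φ (a conformal cylindrical projection has a single point scale, 1/cos φ).
Areal scale = k² = sec²φ = 1/cos²(72.7°) = 1/0.2974² = 11.31.
True area = apparent / (areal scale) = 126000 / 11.31 ≈ 11100 km².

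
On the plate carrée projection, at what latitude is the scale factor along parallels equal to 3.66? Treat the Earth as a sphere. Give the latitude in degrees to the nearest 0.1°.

74.1°

Plate carrée: h = 1, k = sec φ along parallels.
sec φ = 3.66  ⇒  cos φ = 0.2732  ⇒  φ ≈ 74.1°.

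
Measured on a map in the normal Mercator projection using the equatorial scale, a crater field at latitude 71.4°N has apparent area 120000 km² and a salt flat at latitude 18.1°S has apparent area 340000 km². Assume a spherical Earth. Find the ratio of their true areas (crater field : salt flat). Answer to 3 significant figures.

Since Mercator area scale is 1/cos²φ, the true area equals the apparent area multiplied by cos²φ.
True area of crater field: 120000 × cos²(71.4°) = 120000 × 0.1017 = 12210 km².
True area of salt flat: 340000 × cos²(18.1°) = 340000 × 0.9035 = 307200 km².
Ratio = 12210 / 307200 ≈ 0.0397.

0.0397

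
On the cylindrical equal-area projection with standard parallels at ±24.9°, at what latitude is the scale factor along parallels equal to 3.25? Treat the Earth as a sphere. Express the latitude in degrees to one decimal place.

A cylindrical equal-area projection with standard parallel φ₀ has meridian scale h = cos φ / cos φ₀ and parallel scale k = cos φ₀ / cos φ (so areas are preserved, h·k = 1).
k = cos φ₀ / cos φ = 3.25  ⇒  cos φ = cos 24.9° / 3.25 = 0.2791.
φ = arccos(0.2791) ≈ 73.8°.

73.8°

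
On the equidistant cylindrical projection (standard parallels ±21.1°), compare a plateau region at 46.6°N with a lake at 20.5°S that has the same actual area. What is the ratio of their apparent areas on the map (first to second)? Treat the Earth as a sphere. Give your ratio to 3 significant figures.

1.36

With standard parallel φ₀ = 21.1°, the equirectangular projection gives x = Rλ cos φ₀, y = Rφ, so h = 1 and k = cos 21.1° / cos φ.
Areal scale at 46.6°: h·k = 1.000 × 1.358 = 1.358.
Areal scale at 20.5°: h·k = 1.000 × 0.9960 = 0.9960.
Ratio = 1.358/0.9960 ≈ 1.36.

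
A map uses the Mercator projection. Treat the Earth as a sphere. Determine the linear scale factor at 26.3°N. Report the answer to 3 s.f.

The Mercator projection is conformal; its linear scale factor is the same in every direction and equals sec φ = 1/cos φ.
k = 1/cos 26.3° = 1/0.8965 = 1.115.

1.12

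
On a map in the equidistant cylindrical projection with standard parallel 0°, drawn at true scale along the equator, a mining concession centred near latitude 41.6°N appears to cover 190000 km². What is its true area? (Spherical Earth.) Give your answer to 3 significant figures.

142000 km²

In the plate carrée (x = Rλ, y = Rφ), meridians are true-scale (h = 1) and parallels are stretched by k = sec φ.
Areal scale = h·k = 1 × sec φ; at 41.6°, h = 1.000, k = 1.337, so h·k = 1.337.
True area = apparent / (areal scale) = 190000 / 1.337 ≈ 142000 km².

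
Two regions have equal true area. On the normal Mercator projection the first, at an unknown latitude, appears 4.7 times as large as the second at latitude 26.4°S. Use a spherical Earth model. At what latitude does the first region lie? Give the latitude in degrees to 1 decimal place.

On Mercator, (apparent₁)/(apparent₂) = sec²φ₁ / sec²φ₂ when true areas are equal.
cos²φ₂ / cos²φ₁ = 4.7  ⇒  cos φ₁ = cos 26.4° / √4.7 = 0.8957/2.168 = 0.4132.
φ₁ = arccos(0.4132) ≈ 65.6°.

65.6°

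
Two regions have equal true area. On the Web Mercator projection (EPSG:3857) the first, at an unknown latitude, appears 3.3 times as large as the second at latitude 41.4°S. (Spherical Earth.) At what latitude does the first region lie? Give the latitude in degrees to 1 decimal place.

For equal true areas on Mercator, apparent areas scale as sec²φ, so the ratio is cos²φ₂ / cos²φ₁.
cos²φ₂ / cos²φ₁ = 3.3  ⇒  cos φ₁ = cos 41.4° / √3.3 = 0.7501/1.817 = 0.4129.
φ₁ = arccos(0.4129) ≈ 65.6°.

65.6°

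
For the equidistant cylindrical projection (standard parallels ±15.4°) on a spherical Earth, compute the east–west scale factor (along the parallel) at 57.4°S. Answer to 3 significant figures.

1.79

In the equirectangular projection with standard parallel φ₀ = 15.4° (x = Rλ cos φ₀, y = Rφ), meridians are true-scale (h = 1) and the parallel scale is k = cos φ₀ / cos φ.
k = cos 15.4° / cos 57.4° = 0.9641/0.5388 = 1.789.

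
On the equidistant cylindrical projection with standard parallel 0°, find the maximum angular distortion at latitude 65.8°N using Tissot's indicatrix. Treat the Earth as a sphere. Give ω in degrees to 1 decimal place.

49.5°

In the plate carrée (x = Rλ, y = Rφ), meridians are true-scale (h = 1) and parallels are stretched by k = sec φ.
At 65.8°: h = 1.000, k = 2.439; principal scales a = 2.439, b = 1.000.
sin(ω/2) = (a − b)/(a + b) = 1.439/3.439 = 0.4185, so ω = 2 arcsin(0.4185) ≈ 49.5°.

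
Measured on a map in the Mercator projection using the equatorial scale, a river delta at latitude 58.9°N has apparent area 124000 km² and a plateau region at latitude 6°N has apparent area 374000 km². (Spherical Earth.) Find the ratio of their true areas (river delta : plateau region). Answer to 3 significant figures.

0.0894

Mercator's areal exaggeration is sec²φ; hence true area = (apparent area) · cos²φ.
True area of river delta: 124000 × cos²(58.9°) = 124000 × 0.2668 = 33080 km².
True area of plateau region: 374000 × cos²(6°) = 374000 × 0.9891 = 369900 km².
Ratio = 33080 / 369900 ≈ 0.0894.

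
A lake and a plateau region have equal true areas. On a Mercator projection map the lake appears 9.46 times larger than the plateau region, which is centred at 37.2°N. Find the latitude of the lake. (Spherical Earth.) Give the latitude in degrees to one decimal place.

For equal true areas on Mercator, apparent areas scale as sec²φ, so the ratio is cos²φ₂ / cos²φ₁.
cos²φ₂ / cos²φ₁ = 9.46  ⇒  cos φ₁ = cos 37.2° / √9.46 = 0.7965/3.076 = 0.2590.
φ₁ = arccos(0.2590) ≈ 75.0°.

75.0°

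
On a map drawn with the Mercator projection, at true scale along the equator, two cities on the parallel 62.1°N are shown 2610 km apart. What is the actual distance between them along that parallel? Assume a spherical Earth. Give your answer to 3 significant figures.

For Mercator, h = k = sec φ (a conformal cylindrical projection has a single point scale, 1/cos φ).
Along the parallel at 62.1°, map distances are exaggerated by k = sec 62.1° = 2.137.
True distance = 2610 / 2.137 = 2610 × cos 62.1° ≈ 1220 km.

1220 km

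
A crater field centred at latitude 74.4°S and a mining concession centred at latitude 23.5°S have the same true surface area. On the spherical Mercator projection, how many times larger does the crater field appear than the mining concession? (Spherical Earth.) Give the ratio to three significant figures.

11.6

On Mercator, area is exaggerated by sec²φ = 1/cos²φ.
At 74.4°: sec²(74.4°) = 1/0.2689² = 13.83.
At 23.5°: sec²(23.5°) = 1/0.9171² = 1.189.
Ratio = 13.83/1.189 = cos²(23.5°)/cos²(74.4°) ≈ 11.6.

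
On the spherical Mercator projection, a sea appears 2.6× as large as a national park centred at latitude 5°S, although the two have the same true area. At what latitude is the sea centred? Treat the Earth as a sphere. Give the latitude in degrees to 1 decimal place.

51.8°

Mercator areal scale is sec²φ, so apparent-area ratio = sec²φ₁ / sec²φ₂ = cos²φ₂ / cos²φ₁.
cos²φ₂ / cos²φ₁ = 2.6  ⇒  cos φ₁ = cos 5° / √2.6 = 0.9962/1.612 = 0.6178.
φ₁ = arccos(0.6178) ≈ 51.8°.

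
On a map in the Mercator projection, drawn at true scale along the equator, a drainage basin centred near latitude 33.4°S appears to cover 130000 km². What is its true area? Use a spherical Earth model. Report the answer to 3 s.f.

The Mercator projection is conformal; its linear scale factor is the same in every direction and equals sec φ = 1/cos φ.
Areal scale = k² = sec²φ = 1/cos²(33.4°) = 1/0.8348² = 1.435.
True area = apparent / (areal scale) = 130000 / 1.435 ≈ 90600 km².

90600 km²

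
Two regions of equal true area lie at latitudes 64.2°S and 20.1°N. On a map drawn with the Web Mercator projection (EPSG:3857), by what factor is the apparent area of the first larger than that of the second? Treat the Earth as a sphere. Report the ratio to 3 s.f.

Mercator areal scale is sec²φ.
At 64.2°: sec²(64.2°) = 1/0.4352² = 5.279.
At 20.1°: sec²(20.1°) = 1/0.9391² = 1.134.
Ratio = 5.279/1.134 = cos²(20.1°)/cos²(64.2°) ≈ 4.66.

4.66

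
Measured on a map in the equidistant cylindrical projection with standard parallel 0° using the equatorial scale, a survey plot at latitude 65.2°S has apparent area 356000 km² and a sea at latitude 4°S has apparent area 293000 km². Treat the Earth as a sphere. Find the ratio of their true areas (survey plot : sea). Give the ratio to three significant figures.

On the plate carrée, areal scale = h·k = 1 × sec φ, so true area = apparent × cos φ.
True area of survey plot: 356000 × cos(65.2°) = 356000 × 0.4195 = 149300 km².
True area of sea: 293000 × cos(4°) = 293000 × 0.9976 = 292300 km².
Ratio = 149300 / 292300 ≈ 0.511.

0.511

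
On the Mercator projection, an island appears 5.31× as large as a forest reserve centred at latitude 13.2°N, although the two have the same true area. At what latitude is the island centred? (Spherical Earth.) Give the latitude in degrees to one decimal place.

On Mercator, (apparent₁)/(apparent₂) = sec²φ₁ / sec²φ₂ when true areas are equal.
cos²φ₂ / cos²φ₁ = 5.31  ⇒  cos φ₁ = cos 13.2° / √5.31 = 0.9736/2.304 = 0.4225.
φ₁ = arccos(0.4225) ≈ 65.0°.

65.0°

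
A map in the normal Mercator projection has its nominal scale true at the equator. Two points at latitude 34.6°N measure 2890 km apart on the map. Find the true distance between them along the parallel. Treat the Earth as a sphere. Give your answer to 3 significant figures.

Mercator is conformal, so the point scale is isotropic: h = k = sec φ = 1/cos φ.
Along the parallel at 34.6°, map distances are exaggerated by k = sec 34.6° = 1.215.
True distance = 2890 / 1.215 = 2890 × cos 34.6° ≈ 2380 km.

2380 km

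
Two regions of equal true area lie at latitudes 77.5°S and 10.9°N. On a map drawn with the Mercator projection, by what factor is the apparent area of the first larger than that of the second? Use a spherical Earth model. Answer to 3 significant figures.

20.6

Mercator is conformal with k = sec φ, so areal scale = k² = sec²φ.
At 77.5°: sec²(77.5°) = 1/0.2164² = 21.35.
At 10.9°: sec²(10.9°) = 1/0.9820² = 1.037.
Ratio = 21.35/1.037 = cos²(10.9°)/cos²(77.5°) ≈ 20.6.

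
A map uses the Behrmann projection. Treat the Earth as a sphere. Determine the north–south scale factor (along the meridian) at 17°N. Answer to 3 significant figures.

1.10

Behrmann is a cylindrical equal-area projection with standard parallels at ±30°. For cylindrical equal-area with standard parallel φ₀, h = cos φ / cos φ₀ and k = cos φ₀ / cos φ, so h·k = 1.
h = cos 17° / cos 30° = 0.9563/0.8660 = 1.104.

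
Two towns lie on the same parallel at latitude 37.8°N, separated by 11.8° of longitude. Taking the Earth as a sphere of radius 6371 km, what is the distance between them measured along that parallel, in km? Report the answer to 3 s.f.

1040 km

Arc length along a parallel = R cos φ · Δλ (with Δλ in radians).
= 6371 × cos 37.8° × (11.8° × π/180) = 6371 × 0.7902 × 0.2059 ≈ 1040 km.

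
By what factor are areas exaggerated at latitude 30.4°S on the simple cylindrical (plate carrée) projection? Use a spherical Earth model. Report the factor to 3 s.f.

1.16

Plate carrée maps x = Rλ, y = Rφ. The meridian scale is h = 1 and the parallel scale is k = 1/cos φ = sec φ.
Areal scale = h·k = 1 × sec φ; at 30.4°, h = 1.000, k = 1.159, so h·k = 1.159.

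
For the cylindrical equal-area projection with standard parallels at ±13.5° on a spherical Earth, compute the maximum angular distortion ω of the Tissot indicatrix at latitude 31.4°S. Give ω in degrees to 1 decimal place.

14.9°

For cylindrical equal-area with standard parallel φ₀, h = cos φ / cos φ₀ and k = cos φ₀ / cos φ, so h·k = 1.
At 31.4°: h = 0.8778, k = 1.139; principal scales a = 1.139, b = 0.8778.
sin(ω/2) = (a − b)/(a + b) = 0.2614/2.017 = 0.1296, so ω = 2 arcsin(0.1296) ≈ 14.9°.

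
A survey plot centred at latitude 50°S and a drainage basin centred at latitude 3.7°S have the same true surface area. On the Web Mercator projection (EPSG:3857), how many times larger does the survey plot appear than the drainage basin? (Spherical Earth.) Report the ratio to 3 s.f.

2.41

Mercator is conformal with k = sec φ, so areal scale = k² = sec²φ.
At 50°: sec²(50°) = 1/0.6428² = 2.420.
At 3.7°: sec²(3.7°) = 1/0.9979² = 1.004.
Ratio = 2.420/1.004 = cos²(3.7°)/cos²(50°) ≈ 2.41.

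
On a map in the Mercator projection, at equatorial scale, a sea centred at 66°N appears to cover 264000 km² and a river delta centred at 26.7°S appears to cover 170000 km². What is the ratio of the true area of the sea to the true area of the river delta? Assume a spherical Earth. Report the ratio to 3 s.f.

Mercator's areal exaggeration is sec²φ; hence true area = (apparent area) · cos²φ.
True area of sea: 264000 × cos²(66°) = 264000 × 0.1654 = 43670 km².
True area of river delta: 170000 × cos²(26.7°) = 170000 × 0.7981 = 135700 km².
Ratio = 43670 / 135700 ≈ 0.322.

0.322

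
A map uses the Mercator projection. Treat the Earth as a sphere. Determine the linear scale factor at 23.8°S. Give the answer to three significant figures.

For Mercator, h = k = sec φ (a conformal cylindrical projection has a single point scale, 1/cos φ).
k = 1/cos 23.8° = 1/0.9150 = 1.093.

1.09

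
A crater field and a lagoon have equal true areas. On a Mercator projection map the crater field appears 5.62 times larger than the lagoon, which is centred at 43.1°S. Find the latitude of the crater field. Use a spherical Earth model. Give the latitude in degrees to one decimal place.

72.1°

On Mercator, (apparent₁)/(apparent₂) = sec²φ₁ / sec²φ₂ when true areas are equal.
cos²φ₂ / cos²φ₁ = 5.62  ⇒  cos φ₁ = cos 43.1° / √5.62 = 0.7302/2.371 = 0.3080.
φ₁ = arccos(0.3080) ≈ 72.1°.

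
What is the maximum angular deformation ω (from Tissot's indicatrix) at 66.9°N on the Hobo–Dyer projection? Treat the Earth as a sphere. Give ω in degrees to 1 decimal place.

74.7°

The Hobo–Dyer projection is cylindrical equal-area with φ₀ = 37.5°. Cylindrical equal-area (φ₀ = 37.5°): h = cos φ / cos 37.5° along meridians, k = cos 37.5° / cos φ along parallels; h·k = 1.
At 66.9°: h = 0.4945, k = 2.022; principal scales a = 2.022, b = 0.4945.
sin(ω/2) = (a − b)/(a + b) = 1.528/2.517 = 0.6070, so ω = 2 arcsin(0.6070) ≈ 74.7°.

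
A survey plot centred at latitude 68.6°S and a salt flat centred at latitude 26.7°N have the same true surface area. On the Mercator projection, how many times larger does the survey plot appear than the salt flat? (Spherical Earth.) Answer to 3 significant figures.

Mercator is conformal with k = sec φ, so areal scale = k² = sec²φ.
At 68.6°: sec²(68.6°) = 1/0.3649² = 7.511.
At 26.7°: sec²(26.7°) = 1/0.8934² = 1.253.
Ratio = 7.511/1.253 = cos²(26.7°)/cos²(68.6°) ≈ 5.99.

5.99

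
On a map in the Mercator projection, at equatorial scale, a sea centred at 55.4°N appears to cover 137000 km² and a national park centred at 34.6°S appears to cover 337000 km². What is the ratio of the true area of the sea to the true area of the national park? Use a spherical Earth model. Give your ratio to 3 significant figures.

0.193

Mercator's areal exaggeration is sec²φ; hence true area = (apparent area) · cos²φ.
True area of sea: 137000 × cos²(55.4°) = 137000 × 0.3224 = 44180 km².
True area of national park: 337000 × cos²(34.6°) = 337000 × 0.6776 = 228300 km².
Ratio = 44180 / 228300 ≈ 0.193.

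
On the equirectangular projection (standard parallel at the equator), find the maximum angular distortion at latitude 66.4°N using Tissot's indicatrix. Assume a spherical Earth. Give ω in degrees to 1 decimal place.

50.7°

For the equirectangular projection with φ₀ = 0 (plate carrée), h = 1 along meridians and k = sec φ along parallels.
At 66.4°: h = 1.000, k = 2.498; principal scales a = 2.498, b = 1.000.
sin(ω/2) = (a − b)/(a + b) = 1.498/3.498 = 0.4282, so ω = 2 arcsin(0.4282) ≈ 50.7°.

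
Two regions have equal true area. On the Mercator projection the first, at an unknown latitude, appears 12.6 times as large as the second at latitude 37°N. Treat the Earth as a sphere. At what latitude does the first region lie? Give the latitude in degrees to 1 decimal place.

Mercator areal scale is sec²φ, so apparent-area ratio = sec²φ₁ / sec²φ₂ = cos²φ₂ / cos²φ₁.
cos²φ₂ / cos²φ₁ = 12.6  ⇒  cos φ₁ = cos 37° / √12.6 = 0.7986/3.550 = 0.2250.
φ₁ = arccos(0.2250) ≈ 77.0°.

77.0°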